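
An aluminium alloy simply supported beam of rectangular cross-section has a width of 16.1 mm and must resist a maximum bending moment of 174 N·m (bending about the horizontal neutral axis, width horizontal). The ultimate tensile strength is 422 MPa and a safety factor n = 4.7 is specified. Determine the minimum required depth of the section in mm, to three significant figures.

h = 26.9 mm

σ_allow = 422/4.7 = 89.79 MPa.
For a rectangular section σ = 6M/(bh²), so h² = 6M/(b σ_allow) = 6×174000/(16.1×89.79) = 722.2 mm².
h = 26.87 mm.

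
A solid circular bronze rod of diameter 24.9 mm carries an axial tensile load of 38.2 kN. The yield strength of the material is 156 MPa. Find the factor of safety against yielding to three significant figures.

n = 1.99

A = πd²/4 = 487.0 mm².
σ = F/A = 38200/487.0 = 78.45 MPa.
n = 156/78.45 = 1.989.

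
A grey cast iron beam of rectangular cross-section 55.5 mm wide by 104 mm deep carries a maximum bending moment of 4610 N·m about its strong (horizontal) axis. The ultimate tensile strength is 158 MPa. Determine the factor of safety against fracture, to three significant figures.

n = 3.43

Section modulus S = bh²/6 = 55.5×104²/6 = 100000 mm³.
σ = M/S = 4610000/100000 = 46.08 MPa.
n = 158/46.08 = 3.429.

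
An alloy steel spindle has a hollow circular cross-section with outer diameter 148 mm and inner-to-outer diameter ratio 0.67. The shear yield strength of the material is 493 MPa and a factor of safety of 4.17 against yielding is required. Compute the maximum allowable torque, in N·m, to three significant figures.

T_allow = 60100 N·m

τ_allow = 493/4.17 = 118.2 MPa.
For a hollow shaft T_allow = τ_allow·πd_o³(1−k⁴)/16 with 1−k⁴ = 0.7985, so πd_o³(1−k⁴)/16 = 508300 mm³.
T_allow = 118.2×508300 = 6.009×10^7 N·mm = 60090 N·m.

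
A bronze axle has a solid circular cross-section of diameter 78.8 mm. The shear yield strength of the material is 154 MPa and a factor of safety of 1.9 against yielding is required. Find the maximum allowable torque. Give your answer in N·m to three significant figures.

T_allow = 7790 N·m

τ_allow = 154/1.9 = 81.05 MPa.
For a solid shaft T_allow = τ_allow·πd³/16; πd³/16 = π×78.8³/16 = 96070 mm³.
T_allow = 81.05×96070 = 7.787×10^6 N·mm = 7787 N·m.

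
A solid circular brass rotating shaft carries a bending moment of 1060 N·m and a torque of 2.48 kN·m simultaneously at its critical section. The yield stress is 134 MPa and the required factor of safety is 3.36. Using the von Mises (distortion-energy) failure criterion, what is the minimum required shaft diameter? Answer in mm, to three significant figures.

σ_allow = σ_y/n = 134/3.36 = 39.88 MPa.
For a solid shaft σ_b = 32M/(πd³) and τ = 16T/(πd³), so the von Mises stress is σ' = (16/πd³)·√(4M²+3T²).
√(4M²+3T²) = √(4×(1.060×10^6)² + 3×(2.480×10^6)²) = 4.790×10^6 N·mm.
d³ = 16×4.790×10^6/(π×39.88) = 611700 mm³.
d = 84.89 mm.

d = 84.9 mm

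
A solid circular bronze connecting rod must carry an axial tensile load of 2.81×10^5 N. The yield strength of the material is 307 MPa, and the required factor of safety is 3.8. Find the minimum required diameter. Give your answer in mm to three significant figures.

d = 66.5 mm

Allowable stress σ_allow = 307/3.8 = 80.79 MPa.
Required area A = F/σ_allow = 281000/80.79 = 3478 mm².
A = πd²/4 → d = √(4A/π) = 66.55 mm.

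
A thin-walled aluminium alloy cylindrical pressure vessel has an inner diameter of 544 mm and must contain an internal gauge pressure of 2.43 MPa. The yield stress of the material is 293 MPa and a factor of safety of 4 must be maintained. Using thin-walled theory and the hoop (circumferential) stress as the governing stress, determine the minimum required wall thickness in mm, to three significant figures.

t = 9.02 mm

σ_allow = 293/4 = 73.25 MPa.
Hoop stress σ_h = pD/(2t), so t = pD/(2σ_allow) = 2.43×544/(2×73.25) = 9.023 mm.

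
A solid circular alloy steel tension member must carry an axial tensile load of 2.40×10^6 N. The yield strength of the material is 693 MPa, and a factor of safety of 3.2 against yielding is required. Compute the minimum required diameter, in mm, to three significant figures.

d = 119 mm

Allowable stress σ_allow = 693/3.2 = 216.6 MPa.
Required area A = F/σ_allow = 2400000/216.6 = 11080 mm².
A = πd²/4 → d = √(4A/π) = 118.8 mm.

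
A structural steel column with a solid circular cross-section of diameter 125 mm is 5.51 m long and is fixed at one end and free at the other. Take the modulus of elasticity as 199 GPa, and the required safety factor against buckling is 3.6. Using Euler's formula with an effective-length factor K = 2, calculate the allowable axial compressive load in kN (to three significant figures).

P_allow = 53.8 kN

I = πd⁴/64 = π×125⁴/64 = 1.198×10^7 mm⁴.
Effective length L_e = KL = 2×5.51 m = 11020 mm.
Euler critical load P_cr = π²EI/L_e² = π²×199000×1.198×10^7/11020² = 193800 N.
P_allow = P_cr/n = 193800/3.6 = 53840 N.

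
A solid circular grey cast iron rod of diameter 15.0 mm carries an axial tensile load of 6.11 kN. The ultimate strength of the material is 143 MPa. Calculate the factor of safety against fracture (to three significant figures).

n = 4.14

A = πd²/4 = 176.7 mm².
σ = F/A = 6110.0/176.7 = 34.58 MPa.
n = 143/34.58 = 4.136.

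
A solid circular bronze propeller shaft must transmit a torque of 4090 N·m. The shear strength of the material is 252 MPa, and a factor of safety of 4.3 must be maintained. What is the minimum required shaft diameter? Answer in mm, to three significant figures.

Allowable shear stress τ_allow = 252/4.3 = 58.60 MPa.
For a solid shaft τ = 16T/(πd³), so d³ = 16T/(π τ_allow) = 16×4090000/(π×58.60) = 355400 mm³.
d = (355400)^(1/3) = 70.84 mm.

d = 70.8 mm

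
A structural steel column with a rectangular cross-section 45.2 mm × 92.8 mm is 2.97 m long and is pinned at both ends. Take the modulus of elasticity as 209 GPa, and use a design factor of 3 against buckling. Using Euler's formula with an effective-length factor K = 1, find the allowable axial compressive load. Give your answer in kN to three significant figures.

P_allow = 55.7 kN

Buckling occurs about the weak axis: I_min = h·b³/12 = 92.8×45.2³/12 = 714100 mm⁴ (b = 45.2 mm is the smaller dimension).
Effective length L_e = KL = 1×2.97 m = 2970 mm.
Euler critical load P_cr = π²EI/L_e² = π²×209000×714100/2970² = 167000 N.
P_allow = P_cr/n = 167000/3 = 55670 N.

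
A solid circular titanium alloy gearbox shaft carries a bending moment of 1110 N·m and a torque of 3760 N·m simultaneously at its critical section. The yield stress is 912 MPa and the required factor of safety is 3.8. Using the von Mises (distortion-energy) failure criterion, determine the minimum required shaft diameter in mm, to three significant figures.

d = 52.7 mm

σ_allow = σ_y/n = 912/3.8 = 240.0 MPa.
For a solid shaft σ_b = 32M/(πd³) and τ = 16T/(πd³), so the von Mises stress is σ' = (16/πd³)·√(4M²+3T²).
√(4M²+3T²) = √(4×(1.110×10^6)² + 3×(3.760×10^6)²) = 6.880×10^6 N·mm.
d³ = 16×6.880×10^6/(π×240.0) = 146000 mm³.
d = 52.66 mm.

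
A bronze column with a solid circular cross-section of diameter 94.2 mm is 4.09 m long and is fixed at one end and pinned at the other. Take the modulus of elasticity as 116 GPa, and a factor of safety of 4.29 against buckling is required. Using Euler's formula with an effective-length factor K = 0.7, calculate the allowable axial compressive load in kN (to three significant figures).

P_allow = 126 kN

I = πd⁴/64 = π×94.2⁴/64 = 3.865×10^6 mm⁴.
Effective length L_e = KL = 0.7×4.09 m = 2863 mm.
Euler critical load P_cr = π²EI/L_e² = π²×116000×3.865×10^6/2863² = 539900 N.
P_allow = P_cr/n = 539900/4.29 = 125800 N.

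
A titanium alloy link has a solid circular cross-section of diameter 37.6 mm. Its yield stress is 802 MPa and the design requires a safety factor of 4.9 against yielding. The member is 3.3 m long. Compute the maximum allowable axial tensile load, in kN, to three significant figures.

F_allow = 182 kN

σ_allow = 802/4.9 = 163.7 MPa.
A = πd²/4 = π×37.6²/4 = 1110 mm².
F_allow = σ_allow × A = 163.7×1110 = 181700 N.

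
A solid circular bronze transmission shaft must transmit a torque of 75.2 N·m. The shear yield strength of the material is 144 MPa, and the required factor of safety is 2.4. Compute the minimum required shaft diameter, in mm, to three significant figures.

d = 18.6 mm

Allowable shear stress τ_allow = 144/2.4 = 60.00 MPa.
For a solid shaft τ = 16T/(πd³), so d³ = 16T/(π τ_allow) = 16×75200/(π×60.00) = 6383 mm³.
d = (6383)^(1/3) = 18.55 mm.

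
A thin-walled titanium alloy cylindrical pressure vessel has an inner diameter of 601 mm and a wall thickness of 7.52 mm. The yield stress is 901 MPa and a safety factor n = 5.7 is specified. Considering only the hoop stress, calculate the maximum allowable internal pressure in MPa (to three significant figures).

σ_allow = 901/5.7 = 158.1 MPa.
σ_h = pD/(2t) → p_allow = 2σ_allow t/D = 2×158.1×7.52/601 = 3.956 MPa.

p_allow = 3.96 MPa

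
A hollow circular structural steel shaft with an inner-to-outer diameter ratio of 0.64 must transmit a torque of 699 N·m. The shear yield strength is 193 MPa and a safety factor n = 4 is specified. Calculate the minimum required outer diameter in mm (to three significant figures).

τ_allow = 193/4 = 48.25 MPa.
For a hollow shaft τ = 16T/[πd_o³(1−k⁴)] with k = 0.64, so 1−k⁴ = 0.8322.
d_o³ = 16T/[π τ_allow (1−k⁴)] = 16×699000/(π×48.25×0.8322) = 88660 mm³.
d_o = 44.59 mm.

d_o = 44.6 mm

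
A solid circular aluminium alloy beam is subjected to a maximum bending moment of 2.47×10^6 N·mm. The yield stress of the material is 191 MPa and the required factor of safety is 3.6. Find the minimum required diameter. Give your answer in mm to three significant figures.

d = 78.0 mm

σ_allow = 191/3.6 = 53.06 MPa.
For a solid circular section σ = 32M/(πd³), so d³ = 32M/(π σ_allow) = 32×2470000/(π×53.06) = 474200 mm³.
d = 77.98 mm.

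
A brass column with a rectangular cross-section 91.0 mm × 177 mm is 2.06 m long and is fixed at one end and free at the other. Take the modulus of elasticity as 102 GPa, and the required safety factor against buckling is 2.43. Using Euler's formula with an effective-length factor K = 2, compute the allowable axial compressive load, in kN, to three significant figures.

P_allow = 271 kN

Buckling occurs about the weak axis: I_min = h·b³/12 = 177×91.0³/12 = 1.112×10^7 mm⁴ (b = 91.0 mm is the smaller dimension).
Effective length L_e = KL = 2×2.06 m = 4120 mm.
Euler critical load P_cr = π²EI/L_e² = π²×102000×1.112×10^7/4120² = 659200 N.
P_allow = P_cr/n = 659200/2.43 = 271300 N.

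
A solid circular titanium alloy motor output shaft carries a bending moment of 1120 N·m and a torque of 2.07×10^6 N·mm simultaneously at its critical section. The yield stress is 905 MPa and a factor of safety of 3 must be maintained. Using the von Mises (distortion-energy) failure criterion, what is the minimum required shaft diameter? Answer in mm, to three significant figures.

d = 41.5 mm

σ_allow = σ_y/n = 905/3 = 301.7 MPa.
For a solid shaft σ_b = 32M/(πd³) and τ = 16T/(πd³), so the von Mises stress is σ' = (16/πd³)·√(4M²+3T²).
√(4M²+3T²) = √(4×(1.120×10^6)² + 3×(2.070×10^6)²) = 4.228×10^6 N·mm.
d³ = 16×4.228×10^6/(π×301.7) = 71370 mm³.
d = 41.48 mm.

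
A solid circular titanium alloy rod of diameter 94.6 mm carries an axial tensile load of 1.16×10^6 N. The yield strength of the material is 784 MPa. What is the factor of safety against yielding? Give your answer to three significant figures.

n = 4.75

A = πd²/4 = 7029 mm².
σ = F/A = 1160000/7029 = 165.0 MPa.
n = 784/165.0 = 4.750.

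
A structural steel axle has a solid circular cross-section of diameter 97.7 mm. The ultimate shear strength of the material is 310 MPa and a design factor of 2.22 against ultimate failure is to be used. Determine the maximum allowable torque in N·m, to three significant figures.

T_allow = 25600 N·m

τ_allow = 310/2.22 = 139.6 MPa.
For a solid shaft T_allow = τ_allow·πd³/16; πd³/16 = π×97.7³/16 = 183100 mm³.
T_allow = 139.6×183100 = 2.557×10^7 N·mm = 25570 N·m.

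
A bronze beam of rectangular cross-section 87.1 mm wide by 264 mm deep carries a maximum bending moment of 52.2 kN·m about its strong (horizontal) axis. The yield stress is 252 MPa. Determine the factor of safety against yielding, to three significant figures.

Section modulus S = bh²/6 = 87.1×264²/6 = 1.012×10^6 mm³.
σ = M/S = 5.2200×10^7/1.012×10^6 = 51.59 MPa.
n = 252/51.59 = 4.884.

n = 4.88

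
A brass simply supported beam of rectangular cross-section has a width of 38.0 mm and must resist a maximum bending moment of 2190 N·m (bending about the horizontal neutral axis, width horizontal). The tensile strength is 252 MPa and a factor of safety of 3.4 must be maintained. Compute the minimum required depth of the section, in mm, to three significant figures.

σ_allow = 252/3.4 = 74.12 MPa.
For a rectangular section σ = 6M/(bh²), so h² = 6M/(b σ_allow) = 6×2190000/(38.0×74.12) = 4665 mm².
h = 68.30 mm.

h = 68.3 mm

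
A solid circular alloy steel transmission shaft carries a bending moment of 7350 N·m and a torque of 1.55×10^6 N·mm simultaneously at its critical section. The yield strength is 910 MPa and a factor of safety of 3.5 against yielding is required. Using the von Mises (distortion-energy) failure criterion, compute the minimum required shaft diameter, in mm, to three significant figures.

d = 66.4 mm

σ_allow = σ_y/n = 910/3.5 = 260.0 MPa.
For a solid shaft σ_b = 32M/(πd³) and τ = 16T/(πd³), so the von Mises stress is σ' = (16/πd³)·√(4M²+3T²).
√(4M²+3T²) = √(4×(7.350×10^6)² + 3×(1.550×10^6)²) = 1.494×10^7 N·mm.
d³ = 16×1.494×10^7/(π×260.0) = 292700 mm³.
d = 66.40 mm.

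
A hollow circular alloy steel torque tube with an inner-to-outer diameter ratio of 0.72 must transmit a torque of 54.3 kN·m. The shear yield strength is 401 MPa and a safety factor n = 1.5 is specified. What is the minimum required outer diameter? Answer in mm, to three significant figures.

τ_allow = 401/1.5 = 267.3 MPa.
For a hollow shaft τ = 16T/[πd_o³(1−k⁴)] with k = 0.72, so 1−k⁴ = 0.7313.
d_o³ = 16T/[π τ_allow (1−k⁴)] = 16×5.4300×10^7/(π×267.3×0.7313) = 1.415×10^6 mm³.
d_o = 112.3 mm.

d_o = 112 mm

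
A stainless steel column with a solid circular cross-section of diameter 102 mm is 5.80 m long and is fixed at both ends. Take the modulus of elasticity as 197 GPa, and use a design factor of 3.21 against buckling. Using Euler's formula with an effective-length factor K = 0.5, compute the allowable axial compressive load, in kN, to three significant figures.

P_allow = 383 kN

I = πd⁴/64 = π×102⁴/64 = 5.313×10^6 mm⁴.
Effective length L_e = KL = 0.5×5.80 m = 2900 mm.
Euler critical load P_cr = π²EI/L_e² = π²×197000×5.313×10^6/2900² = 1.228×10^6 N.
P_allow = P_cr/n = 1.228×10^6/3.21 = 382700 N.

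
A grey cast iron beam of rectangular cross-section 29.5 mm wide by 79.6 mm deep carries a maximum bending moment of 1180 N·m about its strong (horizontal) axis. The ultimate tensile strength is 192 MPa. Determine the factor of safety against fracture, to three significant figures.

Section modulus S = bh²/6 = 29.5×79.6²/6 = 31150 mm³.
σ = M/S = 1180000/31150 = 37.88 MPa.
n = 192/37.88 = 5.069.

n = 5.07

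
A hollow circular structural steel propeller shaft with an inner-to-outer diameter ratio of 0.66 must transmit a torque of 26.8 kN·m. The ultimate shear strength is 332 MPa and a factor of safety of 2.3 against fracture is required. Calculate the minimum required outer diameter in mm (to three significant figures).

τ_allow = 332/2.3 = 144.3 MPa.
For a hollow shaft τ = 16T/[πd_o³(1−k⁴)] with k = 0.66, so 1−k⁴ = 0.8103.
d_o³ = 16T/[π τ_allow (1−k⁴)] = 16×2.6800×10^7/(π×144.3×0.8103) = 1.167×10^6 mm³.
d_o = 105.3 mm.

d_o = 105 mm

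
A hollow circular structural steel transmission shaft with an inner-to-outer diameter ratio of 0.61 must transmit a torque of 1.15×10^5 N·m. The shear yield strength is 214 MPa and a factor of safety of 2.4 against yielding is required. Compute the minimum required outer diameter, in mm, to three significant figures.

d_o = 197 mm

τ_allow = 214/2.4 = 89.17 MPa.
For a hollow shaft τ = 16T/[πd_o³(1−k⁴)] with k = 0.61, so 1−k⁴ = 0.8615.
d_o³ = 16T/[π τ_allow (1−k⁴)] = 16×1.1500×10^8/(π×89.17×0.8615) = 7.624×10^6 mm³.
d_o = 196.8 mm.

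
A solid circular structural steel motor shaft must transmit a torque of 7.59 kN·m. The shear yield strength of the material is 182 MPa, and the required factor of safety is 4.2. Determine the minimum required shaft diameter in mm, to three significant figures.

Allowable shear stress τ_allow = 182/4.2 = 43.33 MPa.
For a solid shaft τ = 16T/(πd³), so d³ = 16T/(π τ_allow) = 16×7590000/(π×43.33) = 892100 mm³.
d = (892100)^(1/3) = 96.26 mm.

d = 96.3 mm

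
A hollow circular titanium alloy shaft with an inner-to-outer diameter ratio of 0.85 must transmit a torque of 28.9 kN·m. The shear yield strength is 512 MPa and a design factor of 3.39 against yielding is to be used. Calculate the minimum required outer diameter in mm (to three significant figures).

d_o = 127 mm

τ_allow = 512/3.39 = 151.0 MPa.
For a hollow shaft τ = 16T/[πd_o³(1−k⁴)] with k = 0.85, so 1−k⁴ = 0.4780.
d_o³ = 16T/[π τ_allow (1−k⁴)] = 16×2.8900×10^7/(π×151.0×0.4780) = 2.039×10^6 mm³.
d_o = 126.8 mm.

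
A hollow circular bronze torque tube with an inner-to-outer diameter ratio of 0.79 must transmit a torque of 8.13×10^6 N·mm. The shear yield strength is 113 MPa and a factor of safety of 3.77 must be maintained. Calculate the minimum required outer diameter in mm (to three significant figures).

τ_allow = 113/3.77 = 29.97 MPa.
For a hollow shaft τ = 16T/[πd_o³(1−k⁴)] with k = 0.79, so 1−k⁴ = 0.6105.
d_o³ = 16T/[π τ_allow (1−k⁴)] = 16×8130000/(π×29.97×0.6105) = 2.263×10^6 mm³.
d_o = 131.3 mm.

d_o = 131 mm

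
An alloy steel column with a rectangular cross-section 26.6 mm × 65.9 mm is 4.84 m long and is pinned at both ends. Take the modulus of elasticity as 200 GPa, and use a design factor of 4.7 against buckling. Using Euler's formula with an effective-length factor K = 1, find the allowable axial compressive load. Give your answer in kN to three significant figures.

Buckling occurs about the weak axis: I_min = h·b³/12 = 65.9×26.6³/12 = 103400 mm⁴ (b = 26.6 mm is the smaller dimension).
Effective length L_e = KL = 1×4.84 m = 4840 mm.
Euler critical load P_cr = π²EI/L_e² = π²×200000×103400/4840² = 8709 N.
P_allow = P_cr/n = 8709/4.7 = 1853 N.

P_allow = 1.85 kN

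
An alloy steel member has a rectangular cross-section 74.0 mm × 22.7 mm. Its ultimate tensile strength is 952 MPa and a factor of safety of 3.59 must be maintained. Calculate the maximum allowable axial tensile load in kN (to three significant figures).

σ_allow = 952/3.59 = 265.2 MPa.
A = 74.0×22.7 = 1680 mm².
F_allow = σ_allow × A = 265.2×1680 = 445500 N.

F_allow = 445 kN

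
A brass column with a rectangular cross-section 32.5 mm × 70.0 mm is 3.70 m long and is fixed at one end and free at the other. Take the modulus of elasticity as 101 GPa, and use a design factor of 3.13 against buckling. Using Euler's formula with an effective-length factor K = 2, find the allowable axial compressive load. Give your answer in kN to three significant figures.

P_allow = 1.16 kN

Buckling occurs about the weak axis: I_min = h·b³/12 = 70.0×32.5³/12 = 200200 mm⁴ (b = 32.5 mm is the smaller dimension).
Effective length L_e = KL = 2×3.70 m = 7400 mm.
Euler critical load P_cr = π²EI/L_e² = π²×101000×200200/7400² = 3645 N.
P_allow = P_cr/n = 3645/3.13 = 1165 N.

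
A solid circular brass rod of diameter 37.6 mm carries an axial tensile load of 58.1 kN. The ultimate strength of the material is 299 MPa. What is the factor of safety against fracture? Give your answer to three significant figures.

A = πd²/4 = 1110 mm².
σ = F/A = 58100/1110 = 52.33 MPa.
n = 299/52.33 = 5.714.

n = 5.71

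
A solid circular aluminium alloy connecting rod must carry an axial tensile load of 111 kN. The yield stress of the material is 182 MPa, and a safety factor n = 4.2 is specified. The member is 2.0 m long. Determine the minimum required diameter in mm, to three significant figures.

Allowable stress σ_allow = 182/4.2 = 43.33 MPa.
Required area A = F/σ_allow = 111000/43.33 = 2562 mm².
A = πd²/4 → d = √(4A/π) = 57.11 mm.

d = 57.1 mm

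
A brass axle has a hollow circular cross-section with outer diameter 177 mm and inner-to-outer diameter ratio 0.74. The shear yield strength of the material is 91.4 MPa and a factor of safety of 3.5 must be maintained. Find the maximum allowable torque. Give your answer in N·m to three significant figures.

τ_allow = 91.4/3.5 = 26.11 MPa.
For a hollow shaft T_allow = τ_allow·πd_o³(1−k⁴)/16 with 1−k⁴ = 0.7001, so πd_o³(1−k⁴)/16 = 762300 mm³.
T_allow = 26.11×762300 = 1.991×10^7 N·mm = 19910 N·m.

T_allow = 19900 N·m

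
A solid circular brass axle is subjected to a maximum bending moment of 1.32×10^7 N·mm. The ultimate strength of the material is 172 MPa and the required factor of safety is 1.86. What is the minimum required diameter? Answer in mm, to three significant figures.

σ_allow = 172/1.86 = 92.47 MPa.
For a solid circular section σ = 32M/(πd³), so d³ = 32M/(π σ_allow) = 32×1.3200×10^7/(π×92.47) = 1.454×10^6 mm³.
d = 113.3 mm.

d = 113 mm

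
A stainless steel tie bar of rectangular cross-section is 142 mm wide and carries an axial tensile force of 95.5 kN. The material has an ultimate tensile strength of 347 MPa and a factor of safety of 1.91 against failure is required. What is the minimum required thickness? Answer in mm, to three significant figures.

σ_allow = 347/1.91 = 181.7 MPa.
Required area A = F/σ_allow = 95500/181.7 = 525.7 mm².
t = A/w = 525.7/142 = 3.702 mm.

t = 3.70 mm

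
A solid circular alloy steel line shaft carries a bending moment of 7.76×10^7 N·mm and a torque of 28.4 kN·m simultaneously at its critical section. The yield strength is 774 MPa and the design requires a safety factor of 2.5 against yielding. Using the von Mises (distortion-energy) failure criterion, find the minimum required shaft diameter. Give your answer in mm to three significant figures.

d = 139 mm

σ_allow = σ_y/n = 774/2.5 = 309.6 MPa.
For a solid shaft σ_b = 32M/(πd³) and τ = 16T/(πd³), so the von Mises stress is σ' = (16/πd³)·√(4M²+3T²).
√(4M²+3T²) = √(4×(7.760×10^7)² + 3×(2.840×10^7)²) = 1.628×10^8 N·mm.
d³ = 16×1.628×10^8/(π×309.6) = 2.678×10^6 mm³.
d = 138.9 mm.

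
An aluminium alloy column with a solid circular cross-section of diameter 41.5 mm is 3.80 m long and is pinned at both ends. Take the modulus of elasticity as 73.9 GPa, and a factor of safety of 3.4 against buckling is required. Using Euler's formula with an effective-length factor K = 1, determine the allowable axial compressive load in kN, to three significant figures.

P_allow = 2.16 kN

I = πd⁴/64 = π×41.5⁴/64 = 145600 mm⁴.
Effective length L_e = KL = 1×3.80 m = 3800 mm.
Euler critical load P_cr = π²EI/L_e² = π²×73900×145600/3800² = 7354 N.
P_allow = P_cr/n = 7354/3.4 = 2163 N.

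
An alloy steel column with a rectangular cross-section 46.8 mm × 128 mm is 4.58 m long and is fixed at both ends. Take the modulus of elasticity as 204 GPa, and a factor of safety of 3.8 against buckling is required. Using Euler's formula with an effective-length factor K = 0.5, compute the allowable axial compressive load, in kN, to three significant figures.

Buckling occurs about the weak axis: I_min = h·b³/12 = 128×46.8³/12 = 1.093×10^6 mm⁴ (b = 46.8 mm is the smaller dimension).
Effective length L_e = KL = 0.5×4.58 m = 2290 mm.
Euler critical load P_cr = π²EI/L_e² = π²×204000×1.093×10^6/2290² = 419800 N.
P_allow = P_cr/n = 419800/3.8 = 110500 N.

P_allow = 110 kN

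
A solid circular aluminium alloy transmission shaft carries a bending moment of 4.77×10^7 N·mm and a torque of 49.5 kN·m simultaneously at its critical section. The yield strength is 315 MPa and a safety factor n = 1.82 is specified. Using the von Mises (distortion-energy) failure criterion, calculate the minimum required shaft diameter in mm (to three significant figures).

d = 156 mm

σ_allow = σ_y/n = 315/1.82 = 173.1 MPa.
For a solid shaft σ_b = 32M/(πd³) and τ = 16T/(πd³), so the von Mises stress is σ' = (16/πd³)·√(4M²+3T²).
√(4M²+3T²) = √(4×(4.770×10^7)² + 3×(4.950×10^7)²) = 1.283×10^8 N·mm.
d³ = 16×1.283×10^8/(π×173.1) = 3.774×10^6 mm³.
d = 155.7 mm.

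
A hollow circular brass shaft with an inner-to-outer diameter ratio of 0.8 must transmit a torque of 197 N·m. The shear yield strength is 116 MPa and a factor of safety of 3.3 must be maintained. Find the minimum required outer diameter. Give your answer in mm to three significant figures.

d_o = 36.4 mm

τ_allow = 116/3.3 = 35.15 MPa.
For a hollow shaft τ = 16T/[πd_o³(1−k⁴)] with k = 0.8, so 1−k⁴ = 0.5904.
d_o³ = 16T/[π τ_allow (1−k⁴)] = 16×197000/(π×35.15×0.5904) = 48340 mm³.
d_o = 36.43 mm.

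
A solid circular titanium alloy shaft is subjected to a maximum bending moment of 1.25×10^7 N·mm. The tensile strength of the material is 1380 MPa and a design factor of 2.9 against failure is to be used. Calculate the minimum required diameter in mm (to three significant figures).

d = 64.4 mm

σ_allow = 1380/2.9 = 475.9 MPa.
For a solid circular section σ = 32M/(πd³), so d³ = 32M/(π σ_allow) = 32×1.2500×10^7/(π×475.9) = 267600 mm³.
d = 64.44 mm.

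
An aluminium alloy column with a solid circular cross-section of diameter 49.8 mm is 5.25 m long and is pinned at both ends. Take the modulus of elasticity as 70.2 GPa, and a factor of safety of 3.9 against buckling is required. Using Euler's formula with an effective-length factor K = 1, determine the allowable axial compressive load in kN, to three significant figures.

I = πd⁴/64 = π×49.8⁴/64 = 301900 mm⁴.
Effective length L_e = KL = 1×5.25 m = 5250 mm.
Euler critical load P_cr = π²EI/L_e² = π²×70200×301900/5250² = 7589 N.
P_allow = P_cr/n = 7589/3.9 = 1946 N.

P_allow = 1.95 kN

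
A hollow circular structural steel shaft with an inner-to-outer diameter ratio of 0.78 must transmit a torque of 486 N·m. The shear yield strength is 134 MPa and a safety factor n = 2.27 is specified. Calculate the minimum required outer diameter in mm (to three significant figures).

τ_allow = 134/2.27 = 59.03 MPa.
For a hollow shaft τ = 16T/[πd_o³(1−k⁴)] with k = 0.78, so 1−k⁴ = 0.6298.
d_o³ = 16T/[π τ_allow (1−k⁴)] = 16×486000/(π×59.03×0.6298) = 66570 mm³.
d_o = 40.53 mm.

d_o = 40.5 mm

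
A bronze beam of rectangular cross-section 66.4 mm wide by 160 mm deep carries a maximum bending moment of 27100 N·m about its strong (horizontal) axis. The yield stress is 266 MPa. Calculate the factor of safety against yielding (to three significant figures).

n = 2.78

Section modulus S = bh²/6 = 66.4×160²/6 = 283300 mm³.
σ = M/S = 2.7100×10^7/283300 = 95.66 MPa.
n = 266/95.66 = 2.781.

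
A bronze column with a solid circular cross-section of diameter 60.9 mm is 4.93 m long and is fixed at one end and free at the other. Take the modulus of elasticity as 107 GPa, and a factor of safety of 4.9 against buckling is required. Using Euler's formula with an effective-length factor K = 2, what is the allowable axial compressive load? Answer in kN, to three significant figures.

P_allow = 1.50 kN

I = πd⁴/64 = π×60.9⁴/64 = 675200 mm⁴.
Effective length L_e = KL = 2×4.93 m = 9860 mm.
Euler critical load P_cr = π²EI/L_e² = π²×107000×675200/9860² = 7334 N.
P_allow = P_cr/n = 7334/4.9 = 1497 N.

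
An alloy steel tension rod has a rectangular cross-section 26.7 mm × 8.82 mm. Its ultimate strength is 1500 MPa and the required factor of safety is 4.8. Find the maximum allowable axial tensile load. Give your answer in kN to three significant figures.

σ_allow = 1500/4.8 = 312.5 MPa.
A = 26.7×8.82 = 235.5 mm².
F_allow = σ_allow × A = 312.5×235.5 = 73590 N.

F_allow = 73.6 kN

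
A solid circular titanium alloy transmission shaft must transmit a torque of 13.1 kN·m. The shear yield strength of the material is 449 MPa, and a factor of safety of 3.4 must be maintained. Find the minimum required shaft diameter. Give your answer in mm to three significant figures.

Allowable shear stress τ_allow = 449/3.4 = 132.1 MPa.
For a solid shaft τ = 16T/(πd³), so d³ = 16T/(π τ_allow) = 16×1.3100×10^7/(π×132.1) = 505200 mm³.
d = (505200)^(1/3) = 79.64 mm.

d = 79.6 mm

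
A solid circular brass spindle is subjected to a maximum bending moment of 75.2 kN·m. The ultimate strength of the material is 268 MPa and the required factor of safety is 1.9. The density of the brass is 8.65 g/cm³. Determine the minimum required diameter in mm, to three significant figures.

d = 176 mm

σ_allow = 268/1.9 = 141.1 MPa.
For a solid circular section σ = 32M/(πd³), so d³ = 32M/(π σ_allow) = 32×7.5200×10^7/(π×141.1) = 5.430×10^6 mm³.
d = 175.8 mm.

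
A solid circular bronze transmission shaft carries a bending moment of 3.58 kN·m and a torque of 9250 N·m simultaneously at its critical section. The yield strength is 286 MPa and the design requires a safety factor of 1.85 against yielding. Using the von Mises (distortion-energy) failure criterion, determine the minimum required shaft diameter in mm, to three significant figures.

σ_allow = σ_y/n = 286/1.85 = 154.6 MPa.
For a solid shaft σ_b = 32M/(πd³) and τ = 16T/(πd³), so the von Mises stress is σ' = (16/πd³)·√(4M²+3T²).
√(4M²+3T²) = √(4×(3.580×10^6)² + 3×(9.250×10^6)²) = 1.755×10^7 N·mm.
d³ = 16×1.755×10^7/(π×154.6) = 578100 mm³.
d = 83.31 mm.

d = 83.3 mm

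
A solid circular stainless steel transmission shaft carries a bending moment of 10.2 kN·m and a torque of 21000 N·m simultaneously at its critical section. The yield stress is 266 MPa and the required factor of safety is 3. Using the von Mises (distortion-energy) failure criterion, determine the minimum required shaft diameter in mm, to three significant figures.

σ_allow = σ_y/n = 266/3 = 88.67 MPa.
For a solid shaft σ_b = 32M/(πd³) and τ = 16T/(πd³), so the von Mises stress is σ' = (16/πd³)·√(4M²+3T²).
√(4M²+3T²) = √(4×(1.020×10^7)² + 3×(2.100×10^7)²) = 4.170×10^7 N·mm.
d³ = 16×4.170×10^7/(π×88.67) = 2.395×10^6 mm³.
d = 133.8 mm.

d = 134 mm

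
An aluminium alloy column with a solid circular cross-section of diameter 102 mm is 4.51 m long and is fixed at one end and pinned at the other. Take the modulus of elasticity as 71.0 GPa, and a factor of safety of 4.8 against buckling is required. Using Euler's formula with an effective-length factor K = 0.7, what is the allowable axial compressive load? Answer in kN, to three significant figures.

I = πd⁴/64 = π×102⁴/64 = 5.313×10^6 mm⁴.
Effective length L_e = KL = 0.7×4.51 m = 3157 mm.
Euler critical load P_cr = π²EI/L_e² = π²×71000×5.313×10^6/3157² = 373600 N.
P_allow = P_cr/n = 373600/4.8 = 77830 N.

P_allow = 77.8 kN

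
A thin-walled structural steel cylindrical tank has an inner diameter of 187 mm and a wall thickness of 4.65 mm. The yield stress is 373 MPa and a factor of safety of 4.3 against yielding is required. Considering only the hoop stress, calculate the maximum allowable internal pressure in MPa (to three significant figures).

σ_allow = 373/4.3 = 86.74 MPa.
σ_h = pD/(2t) → p_allow = 2σ_allow t/D = 2×86.74×4.65/187 = 4.314 MPa.

p_allow = 4.31 MPa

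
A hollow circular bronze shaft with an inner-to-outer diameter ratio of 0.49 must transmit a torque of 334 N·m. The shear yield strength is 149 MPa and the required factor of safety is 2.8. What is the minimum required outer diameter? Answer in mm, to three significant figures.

d_o = 32.4 mm

τ_allow = 149/2.8 = 53.21 MPa.
For a hollow shaft τ = 16T/[πd_o³(1−k⁴)] with k = 0.49, so 1−k⁴ = 0.9424.
d_o³ = 16T/[π τ_allow (1−k⁴)] = 16×334000/(π×53.21×0.9424) = 33920 mm³.
d_o = 32.37 mm.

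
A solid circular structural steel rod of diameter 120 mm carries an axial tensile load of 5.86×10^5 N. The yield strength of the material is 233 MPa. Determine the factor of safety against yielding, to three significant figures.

A = πd²/4 = 11310 mm².
σ = F/A = 586000/11310 = 51.81 MPa.
n = 233/51.81 = 4.497.

n = 4.50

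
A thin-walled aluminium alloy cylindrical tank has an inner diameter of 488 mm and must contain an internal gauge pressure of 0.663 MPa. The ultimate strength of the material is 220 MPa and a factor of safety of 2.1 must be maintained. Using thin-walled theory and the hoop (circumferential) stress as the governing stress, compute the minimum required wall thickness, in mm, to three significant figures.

t = 1.54 mm

σ_allow = 220/2.1 = 104.8 MPa.
Hoop stress σ_h = pD/(2t), so t = pD/(2σ_allow) = 0.663×488/(2×104.8) = 1.544 mm.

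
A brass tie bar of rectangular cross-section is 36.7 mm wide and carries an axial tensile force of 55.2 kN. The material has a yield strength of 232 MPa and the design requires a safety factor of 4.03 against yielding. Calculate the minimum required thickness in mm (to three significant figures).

t = 26.1 mm

σ_allow = 232/4.03 = 57.57 MPa.
Required area A = F/σ_allow = 55200/57.57 = 958.9 mm².
t = A/w = 958.9/36.7 = 26.13 mm.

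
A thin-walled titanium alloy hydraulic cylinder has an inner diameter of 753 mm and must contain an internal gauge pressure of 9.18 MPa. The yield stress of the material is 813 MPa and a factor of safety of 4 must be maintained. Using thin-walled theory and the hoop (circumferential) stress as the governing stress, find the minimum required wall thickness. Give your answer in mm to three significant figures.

t = 17.0 mm

σ_allow = 813/4 = 203.2 MPa.
Hoop stress σ_h = pD/(2t), so t = pD/(2σ_allow) = 9.18×753/(2×203.2) = 17.01 mm.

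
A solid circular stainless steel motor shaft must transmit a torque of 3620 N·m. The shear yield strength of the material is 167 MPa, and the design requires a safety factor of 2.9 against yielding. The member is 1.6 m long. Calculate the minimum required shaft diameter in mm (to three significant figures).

d = 68.4 mm

Allowable shear stress τ_allow = 167/2.9 = 57.59 MPa.
For a solid shaft τ = 16T/(πd³), so d³ = 16T/(π τ_allow) = 16×3620000/(π×57.59) = 320200 mm³.
d = (320200)^(1/3) = 68.41 mm.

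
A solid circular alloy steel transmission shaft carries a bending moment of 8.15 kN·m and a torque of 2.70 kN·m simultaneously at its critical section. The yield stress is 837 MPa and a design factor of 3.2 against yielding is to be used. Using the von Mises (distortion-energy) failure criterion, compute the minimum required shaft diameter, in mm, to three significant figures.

d = 69.1 mm

σ_allow = σ_y/n = 837/3.2 = 261.6 MPa.
For a solid shaft σ_b = 32M/(πd³) and τ = 16T/(πd³), so the von Mises stress is σ' = (16/πd³)·√(4M²+3T²).
√(4M²+3T²) = √(4×(8.150×10^6)² + 3×(2.700×10^6)²) = 1.696×10^7 N·mm.
d³ = 16×1.696×10^7/(π×261.6) = 330200 mm³.
d = 69.12 mm.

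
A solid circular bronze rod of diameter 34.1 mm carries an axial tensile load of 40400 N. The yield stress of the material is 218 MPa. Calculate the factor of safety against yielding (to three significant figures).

n = 4.93

A = πd²/4 = 913.3 mm².
σ = F/A = 40400/913.3 = 44.24 MPa.
n = 218/44.24 = 4.928.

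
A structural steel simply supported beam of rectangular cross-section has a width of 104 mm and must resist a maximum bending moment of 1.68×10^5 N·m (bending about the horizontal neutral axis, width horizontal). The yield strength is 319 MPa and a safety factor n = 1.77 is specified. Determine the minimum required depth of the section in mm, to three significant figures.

h = 232 mm

σ_allow = 319/1.77 = 180.2 MPa.
For a rectangular section σ = 6M/(bh²), so h² = 6M/(b σ_allow) = 6×1.6800×10^8/(104×180.2) = 53780 mm².
h = 231.9 mm.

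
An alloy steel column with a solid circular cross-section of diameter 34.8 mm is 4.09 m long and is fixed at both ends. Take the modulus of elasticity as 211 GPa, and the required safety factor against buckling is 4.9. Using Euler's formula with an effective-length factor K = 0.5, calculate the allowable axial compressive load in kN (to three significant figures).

I = πd⁴/64 = π×34.8⁴/64 = 71990 mm⁴.
Effective length L_e = KL = 0.5×4.09 m = 2045 mm.
Euler critical load P_cr = π²EI/L_e² = π²×211000×71990/2045² = 35850 N.
P_allow = P_cr/n = 35850/4.9 = 7316 N.

P_allow = 7.32 kN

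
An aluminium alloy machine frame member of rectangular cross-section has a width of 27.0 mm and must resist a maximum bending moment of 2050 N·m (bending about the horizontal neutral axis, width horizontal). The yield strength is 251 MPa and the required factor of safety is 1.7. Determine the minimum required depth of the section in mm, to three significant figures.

σ_allow = 251/1.7 = 147.6 MPa.
For a rectangular section σ = 6M/(bh²), so h² = 6M/(b σ_allow) = 6×2050000/(27.0×147.6) = 3085 mm².
h = 55.55 mm.

h = 55.5 mm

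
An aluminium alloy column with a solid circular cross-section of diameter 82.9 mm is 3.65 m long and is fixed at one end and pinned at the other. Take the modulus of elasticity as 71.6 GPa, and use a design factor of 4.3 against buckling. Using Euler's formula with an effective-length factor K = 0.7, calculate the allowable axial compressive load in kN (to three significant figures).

I = πd⁴/64 = π×82.9⁴/64 = 2.318×10^6 mm⁴.
Effective length L_e = KL = 0.7×3.65 m = 2555 mm.
Euler critical load P_cr = π²EI/L_e² = π²×71600×2.318×10^6/2555² = 251000 N.
P_allow = P_cr/n = 251000/4.3 = 58360 N.

P_allow = 58.4 kN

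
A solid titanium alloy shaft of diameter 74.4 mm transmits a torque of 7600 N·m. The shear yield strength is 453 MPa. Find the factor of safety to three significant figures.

n = 4.82

τ = 16T/(πd³) = 16×7600000/(π×74.4³) = 93.99 MPa.
n = τ_limit/τ = 453/93.99 = 4.820.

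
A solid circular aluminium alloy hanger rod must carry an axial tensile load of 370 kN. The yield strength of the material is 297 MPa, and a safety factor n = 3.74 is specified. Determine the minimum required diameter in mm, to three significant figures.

Allowable stress σ_allow = 297/3.74 = 79.41 MPa.
Required area A = F/σ_allow = 370000/79.41 = 4659 mm².
A = πd²/4 → d = √(4A/π) = 77.02 mm.

d = 77.0 mm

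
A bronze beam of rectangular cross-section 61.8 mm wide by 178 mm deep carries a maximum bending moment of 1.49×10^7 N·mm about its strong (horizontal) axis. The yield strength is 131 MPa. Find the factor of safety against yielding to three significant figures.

Section modulus S = bh²/6 = 61.8×178²/6 = 326300 mm³.
σ = M/S = 1.4900×10^7/326300 = 45.66 MPa.
n = 131/45.66 = 2.869.

n = 2.87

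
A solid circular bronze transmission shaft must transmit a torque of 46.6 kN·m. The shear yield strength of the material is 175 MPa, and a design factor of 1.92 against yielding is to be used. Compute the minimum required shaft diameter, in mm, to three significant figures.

d = 138 mm

Allowable shear stress τ_allow = 175/1.92 = 91.15 MPa.
For a solid shaft τ = 16T/(πd³), so d³ = 16T/(π τ_allow) = 16×4.6600×10^7/(π×91.15) = 2.604×10^6 mm³.
d = (2.604×10^6)^(1/3) = 137.6 mm.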